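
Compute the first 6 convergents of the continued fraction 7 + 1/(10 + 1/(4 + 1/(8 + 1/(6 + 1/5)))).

7/1, 71/10, 291/41, 2399/338, 14685/2069, 75824/10683

Using the convergent recurrence p_i = a_i*p_{i-1} + p_{i-2}, q_i = a_i*q_{i-1} + q_{i-2} with p_{-2}=0, p_{-1}=1, q_{-2}=1, q_{-1}=0:
  i=0: a_0=7, p_0 = 7*1 + 0 = 7, q_0 = 7*0 + 1 = 1.
  i=1: a_1=10, p_1 = 10*7 + 1 = 71, q_1 = 10*1 + 0 = 10.
  i=2: a_2=4, p_2 = 4*71 + 7 = 291, q_2 = 4*10 + 1 = 41.
  i=3: a_3=8, p_3 = 8*291 + 71 = 2399, q_3 = 8*41 + 10 = 338.
  i=4: a_4=6, p_4 = 6*2399 + 291 = 14685, q_4 = 6*338 + 41 = 2069.
  i=5: a_5=5, p_5 = 5*14685 + 2399 = 75824, q_5 = 5*2069 + 338 = 10683.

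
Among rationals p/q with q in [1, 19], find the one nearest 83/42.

2/1

Expand x = 83/42 as a continued fraction with the Euclidean algorithm:
  83 = 1*42 + 41, so a_0 = 1.
  42 = 1*41 + 1, so a_1 = 1.
  41 = 41*1 + 0, so a_2 = 41.
so x = [1; 1, 41].
Convergents (p_i = a_i*p_{i-1} + p_{i-2}, q_i = a_i*q_{i-1} + q_{i-2} with p_{-2}=0, p_{-1}=1, q_{-2}=1, q_{-1}=0), until the denominator exceeds 19:
  i=0: a_0=1, p_0 = 1*1 + 0 = 1, q_0 = 1*0 + 1 = 1.
  i=1: a_1=1, p_1 = 1*1 + 1 = 2, q_1 = 1*1 + 0 = 1.
  i=2: a_2=41, p_2 = 41*2 + 1 = 83, q_2 = 41*1 + 1 = 42.
q_2 = 42 > 19, so the last convergent with denominator <= 19 is p_1/q_1 = 2/1.
The closest fraction with denominator <= 19 is either p_1/q_1 or the intermediate fraction (k*p_1 + p_0)/(k*q_1 + q_0) with the largest k >= 1 whose denominator stays <= 19; these approach x as k grows, and every other convergent or intermediate fraction in range is farther away.
Largest k: floor((19 - q_0)/q_1) = floor((19 - 1)/1) = 18.
That gives (18*2 + 1)/(18*1 + 1) = 37/19.
Compare the errors: |x - 2/1| = |83*1 - 2*42|/(42*1) = 1/42, and |x - 37/19| = |83*19 - 37*42|/(42*19) = 23/798.
Cross-multiplying, 1*798 = 798 < 966 = 23*42, so 1/42 is smaller: the convergent 2/1 is closer to x than 37/19.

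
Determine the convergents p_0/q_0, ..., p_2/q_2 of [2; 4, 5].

2/1, 9/4, 47/21

Using the convergent recurrence p_i = a_i*p_{i-1} + p_{i-2}, q_i = a_i*q_{i-1} + q_{i-2} with p_{-2}=0, p_{-1}=1, q_{-2}=1, q_{-1}=0:
  i=0: a_0=2, p_0 = 2*1 + 0 = 2, q_0 = 2*0 + 1 = 1.
  i=1: a_1=4, p_1 = 4*2 + 1 = 9, q_1 = 4*1 + 0 = 4.
  i=2: a_2=5, p_2 = 5*9 + 2 = 47, q_2 = 5*4 + 1 = 21.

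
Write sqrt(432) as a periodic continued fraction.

[20; (1, 3, 1, 1, 1, 3, 1, 40)]

Write x_i = (sqrt(432) + m_i)/d_i with (m_0, d_0) = (0, 1). a_0 = floor(sqrt(432)) = 20, since 20^2 = 400 <= 432 < 441 = 21^2.
Iterate m_{i+1} = d_i*a_i - m_i, d_{i+1} = (432 - m_{i+1}^2)/d_i, a_{i+1} = floor((a_0 + m_{i+1})/d_{i+1}):
  m_1 = 1*20 - 0 = 20, d_1 = (432 - 20^2)/1 = 32/1 = 32, a_1 = floor((20 + 20)/32) = 1.
  m_2 = 32*1 - 20 = 12, d_2 = (432 - 12^2)/32 = 288/32 = 9, a_2 = floor((20 + 12)/9) = 3.
  m_3 = 9*3 - 12 = 15, d_3 = (432 - 15^2)/9 = 207/9 = 23, a_3 = floor((20 + 15)/23) = 1.
  m_4 = 23*1 - 15 = 8, d_4 = (432 - 8^2)/23 = 368/23 = 16, a_4 = floor((20 + 8)/16) = 1.
  m_5 = 16*1 - 8 = 8, d_5 = (432 - 8^2)/16 = 368/16 = 23, a_5 = floor((20 + 8)/23) = 1.
  m_6 = 23*1 - 8 = 15, d_6 = (432 - 15^2)/23 = 207/23 = 9, a_6 = floor((20 + 15)/9) = 3.
  m_7 = 9*3 - 15 = 12, d_7 = (432 - 12^2)/9 = 288/9 = 32, a_7 = floor((20 + 12)/32) = 1.
  m_8 = 32*1 - 12 = 20, d_8 = (432 - 20^2)/32 = 32/32 = 1, a_8 = floor((20 + 20)/1) = 40.
  m_9 = 1*40 - 20 = 20, d_9 = (432 - 20^2)/1 = 32/1 = 32: (m_9, d_9) = (m_1, d_1) = (20, 32), so from here the quotients repeat a_1, ..., a_8; the period length is 8.
Hence the expansion of sqrt(432) is a_0 = 20 followed by the repeating block 1, 3, 1, 1, 1, 3, 1, 40 (period 8).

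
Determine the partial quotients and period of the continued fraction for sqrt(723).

Write x_i = (sqrt(723) + m_i)/d_i with (m_0, d_0) = (0, 1). a_0 = floor(sqrt(723)) = 26, since 26^2 = 676 <= 723 < 729 = 27^2.
Iterate m_{i+1} = d_i*a_i - m_i, d_{i+1} = (723 - m_{i+1}^2)/d_i, a_{i+1} = floor((a_0 + m_{i+1})/d_{i+1}):
  m_1 = 1*26 - 0 = 26, d_1 = (723 - 26^2)/1 = 47/1 = 47, a_1 = floor((26 + 26)/47) = 1.
  m_2 = 47*1 - 26 = 21, d_2 = (723 - 21^2)/47 = 282/47 = 6, a_2 = floor((26 + 21)/6) = 7.
  m_3 = 6*7 - 21 = 21, d_3 = (723 - 21^2)/6 = 282/6 = 47, a_3 = floor((26 + 21)/47) = 1.
  m_4 = 47*1 - 21 = 26, d_4 = (723 - 26^2)/47 = 47/47 = 1, a_4 = floor((26 + 26)/1) = 52.
  m_5 = 1*52 - 26 = 26, d_5 = (723 - 26^2)/1 = 47/1 = 47: (m_5, d_5) = (m_1, d_1) = (26, 47), so from here the quotients repeat a_1, ..., a_4; the period length is 4.
Hence the expansion of sqrt(723) is a_0 = 26 followed by the repeating block 1, 7, 1, 52 (period 4).

[26; (1, 7, 1, 52)]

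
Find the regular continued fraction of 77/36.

[2; 7, 5]

Run the Euclidean algorithm on 77 and 36; the successive quotients are the partial quotients a_0, a_1, ... (each step inverts the fractional part left over by the previous one):
  77 = 2*36 + 5, so a_0 = 2.
  36 = 7*5 + 1, so a_1 = 7.
  5 = 5*1 + 0, so a_2 = 5.
The remainder reaches 0 after 3 divisions, so the expansion has 3 partial quotients, read off in order.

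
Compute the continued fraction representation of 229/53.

Run the Euclidean algorithm on 229 and 53; the successive quotients are the partial quotients a_0, a_1, ... (each step inverts the fractional part left over by the previous one):
  229 = 4*53 + 17, so a_0 = 4.
  53 = 3*17 + 2, so a_1 = 3.
  17 = 8*2 + 1, so a_2 = 8.
  2 = 2*1 + 0, so a_3 = 2.
The remainder reaches 0 after 4 divisions, so the expansion has 4 partial quotients, read off in order.

[4; 3, 8, 2]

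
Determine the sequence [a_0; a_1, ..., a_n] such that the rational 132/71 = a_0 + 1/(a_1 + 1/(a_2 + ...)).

Run the Euclidean algorithm on 132 and 71; the successive quotients are the partial quotients a_0, a_1, ... (each step inverts the fractional part left over by the previous one):
  132 = 1*71 + 61, so a_0 = 1.
  71 = 1*61 + 10, so a_1 = 1.
  61 = 6*10 + 1, so a_2 = 6.
  10 = 10*1 + 0, so a_3 = 10.
The remainder reaches 0 after 4 divisions, so the expansion has 4 partial quotients, read off in order.

[1; 1, 6, 10]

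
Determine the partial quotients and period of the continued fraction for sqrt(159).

Write x_i = (sqrt(159) + m_i)/d_i with (m_0, d_0) = (0, 1). a_0 = floor(sqrt(159)) = 12, since 12^2 = 144 <= 159 < 169 = 13^2.
Iterate m_{i+1} = d_i*a_i - m_i, d_{i+1} = (159 - m_{i+1}^2)/d_i, a_{i+1} = floor((a_0 + m_{i+1})/d_{i+1}):
  m_1 = 1*12 - 0 = 12, d_1 = (159 - 12^2)/1 = 15/1 = 15, a_1 = floor((12 + 12)/15) = 1.
  m_2 = 15*1 - 12 = 3, d_2 = (159 - 3^2)/15 = 150/15 = 10, a_2 = floor((12 + 3)/10) = 1.
  m_3 = 10*1 - 3 = 7, d_3 = (159 - 7^2)/10 = 110/10 = 11, a_3 = floor((12 + 7)/11) = 1.
  m_4 = 11*1 - 7 = 4, d_4 = (159 - 4^2)/11 = 143/11 = 13, a_4 = floor((12 + 4)/13) = 1.
  m_5 = 13*1 - 4 = 9, d_5 = (159 - 9^2)/13 = 78/13 = 6, a_5 = floor((12 + 9)/6) = 3.
  m_6 = 6*3 - 9 = 9, d_6 = (159 - 9^2)/6 = 78/6 = 13, a_6 = floor((12 + 9)/13) = 1.
  m_7 = 13*1 - 9 = 4, d_7 = (159 - 4^2)/13 = 143/13 = 11, a_7 = floor((12 + 4)/11) = 1.
  m_8 = 11*1 - 4 = 7, d_8 = (159 - 7^2)/11 = 110/11 = 10, a_8 = floor((12 + 7)/10) = 1.
  m_9 = 10*1 - 7 = 3, d_9 = (159 - 3^2)/10 = 150/10 = 15, a_9 = floor((12 + 3)/15) = 1.
  m_10 = 15*1 - 3 = 12, d_10 = (159 - 12^2)/15 = 15/15 = 1, a_10 = floor((12 + 12)/1) = 24.
  m_11 = 1*24 - 12 = 12, d_11 = (159 - 12^2)/1 = 15/1 = 15: (m_11, d_11) = (m_1, d_1) = (12, 15), so from here the quotients repeat a_1, ..., a_10; the period length is 10.
Hence the expansion of sqrt(159) is a_0 = 12 followed by the repeating block 1, 1, 1, 1, 3, 1, 1, 1, 1, 24 (period 10).

[12; (1, 1, 1, 1, 3, 1, 1, 1, 1, 24)]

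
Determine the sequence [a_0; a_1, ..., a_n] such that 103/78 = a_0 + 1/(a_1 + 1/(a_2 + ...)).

Run the Euclidean algorithm on 103 and 78; the successive quotients are the partial quotients a_0, a_1, ... (each step inverts the fractional part left over by the previous one):
  103 = 1*78 + 25, so a_0 = 1.
  78 = 3*25 + 3, so a_1 = 3.
  25 = 8*3 + 1, so a_2 = 8.
  3 = 3*1 + 0, so a_3 = 3.
The remainder reaches 0 after 4 divisions, so the expansion has 4 partial quotients, read off in order.

[1; 3, 8, 3]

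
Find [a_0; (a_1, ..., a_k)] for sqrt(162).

Write x_i = (sqrt(162) + m_i)/d_i with (m_0, d_0) = (0, 1). a_0 = floor(sqrt(162)) = 12, since 12^2 = 144 <= 162 < 169 = 13^2.
Iterate m_{i+1} = d_i*a_i - m_i, d_{i+1} = (162 - m_{i+1}^2)/d_i, a_{i+1} = floor((a_0 + m_{i+1})/d_{i+1}):
  m_1 = 1*12 - 0 = 12, d_1 = (162 - 12^2)/1 = 18/1 = 18, a_1 = floor((12 + 12)/18) = 1.
  m_2 = 18*1 - 12 = 6, d_2 = (162 - 6^2)/18 = 126/18 = 7, a_2 = floor((12 + 6)/7) = 2.
  m_3 = 7*2 - 6 = 8, d_3 = (162 - 8^2)/7 = 98/7 = 14, a_3 = floor((12 + 8)/14) = 1.
  m_4 = 14*1 - 8 = 6, d_4 = (162 - 6^2)/14 = 126/14 = 9, a_4 = floor((12 + 6)/9) = 2.
  m_5 = 9*2 - 6 = 12, d_5 = (162 - 12^2)/9 = 18/9 = 2, a_5 = floor((12 + 12)/2) = 12.
  m_6 = 2*12 - 12 = 12, d_6 = (162 - 12^2)/2 = 18/2 = 9, a_6 = floor((12 + 12)/9) = 2.
  m_7 = 9*2 - 12 = 6, d_7 = (162 - 6^2)/9 = 126/9 = 14, a_7 = floor((12 + 6)/14) = 1.
  m_8 = 14*1 - 6 = 8, d_8 = (162 - 8^2)/14 = 98/14 = 7, a_8 = floor((12 + 8)/7) = 2.
  m_9 = 7*2 - 8 = 6, d_9 = (162 - 6^2)/7 = 126/7 = 18, a_9 = floor((12 + 6)/18) = 1.
  m_10 = 18*1 - 6 = 12, d_10 = (162 - 12^2)/18 = 18/18 = 1, a_10 = floor((12 + 12)/1) = 24.
  m_11 = 1*24 - 12 = 12, d_11 = (162 - 12^2)/1 = 18/1 = 18: (m_11, d_11) = (m_1, d_1) = (12, 18), so from here the quotients repeat a_1, ..., a_10; the period length is 10.
Hence the expansion of sqrt(162) is a_0 = 12 followed by the repeating block 1, 2, 1, 2, 12, 2, 1, 2, 1, 24 (period 10).

[12; (1, 2, 1, 2, 12, 2, 1, 2, 1, 24)]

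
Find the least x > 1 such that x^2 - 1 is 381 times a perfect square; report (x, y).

First expand sqrt(381) as a continued fraction. With x_i = (sqrt(381) + m_i)/d_i and (m_0, d_0) = (0, 1): a_0 = floor(sqrt(381)) = 19, since 19^2 = 361 <= 381 < 400 = 20^2.
Iterate m_{i+1} = d_i*a_i - m_i, d_{i+1} = (381 - m_{i+1}^2)/d_i, a_{i+1} = floor((a_0 + m_{i+1})/d_{i+1}):
  m_1 = 1*19 - 0 = 19, d_1 = (381 - 19^2)/1 = 20/1 = 20, a_1 = floor((19 + 19)/20) = 1.
  m_2 = 20*1 - 19 = 1, d_2 = (381 - 1^2)/20 = 380/20 = 19, a_2 = floor((19 + 1)/19) = 1.
  m_3 = 19*1 - 1 = 18, d_3 = (381 - 18^2)/19 = 57/19 = 3, a_3 = floor((19 + 18)/3) = 12.
  m_4 = 3*12 - 18 = 18, d_4 = (381 - 18^2)/3 = 57/3 = 19, a_4 = floor((19 + 18)/19) = 1.
  m_5 = 19*1 - 18 = 1, d_5 = (381 - 1^2)/19 = 380/19 = 20, a_5 = floor((19 + 1)/20) = 1.
  m_6 = 20*1 - 1 = 19, d_6 = (381 - 19^2)/20 = 20/20 = 1, a_6 = floor((19 + 19)/1) = 38.
  m_7 = 1*38 - 19 = 19, d_7 = (381 - 19^2)/1 = 20/1 = 20: (m_7, d_7) = (m_1, d_1) = (19, 20), so from here the quotients repeat a_1, ..., a_6; the period length is 6.
So sqrt(381) = [19; (1, 1, 12, 1, 1, 38)] with period length k = 6.
k is even, so the fundamental solution of x^2 - 381y^2 = 1 is (p_{k-1}, q_{k-1}) = (p_5, q_5); compute convergents through index 5.
Convergents (p_i = a_i*p_{i-1} + p_{i-2}, q_i = a_i*q_{i-1} + q_{i-2} with p_{-2}=0, p_{-1}=1, q_{-2}=1, q_{-1}=0):
  i=0: a_0=19, p_0 = 19*1 + 0 = 19, q_0 = 19*0 + 1 = 1.
  i=1: a_1=1, p_1 = 1*19 + 1 = 20, q_1 = 1*1 + 0 = 1.
  i=2: a_2=1, p_2 = 1*20 + 19 = 39, q_2 = 1*1 + 1 = 2.
  i=3: a_3=12, p_3 = 12*39 + 20 = 488, q_3 = 12*2 + 1 = 25.
  i=4: a_4=1, p_4 = 1*488 + 39 = 527, q_4 = 1*25 + 2 = 27.
  i=5: a_5=1, p_5 = 1*527 + 488 = 1015, q_5 = 1*27 + 25 = 52.
Check: 1015^2 - 381*52^2 = 1030225 - 1030224 = 1, so (x, y) = (1015, 52) solves the equation, and by the theorem it is the least positive solution.

(x, y) = (1015, 52)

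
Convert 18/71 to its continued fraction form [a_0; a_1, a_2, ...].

Run the Euclidean algorithm on 18 and 71; the successive quotients are the partial quotients a_0, a_1, ... (each step inverts the fractional part left over by the previous one):
  18 = 0*71 + 18, so a_0 = 0.
  71 = 3*18 + 17, so a_1 = 3.
  18 = 1*17 + 1, so a_2 = 1.
  17 = 17*1 + 0, so a_3 = 17.
The remainder reaches 0 after 4 divisions, so the expansion has 4 partial quotients, read off in order.

[0; 3, 1, 17]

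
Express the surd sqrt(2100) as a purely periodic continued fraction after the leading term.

Write x_i = (sqrt(2100) + m_i)/d_i with (m_0, d_0) = (0, 1). a_0 = floor(sqrt(2100)) = 45, since 45^2 = 2025 <= 2100 < 2116 = 46^2.
Iterate m_{i+1} = d_i*a_i - m_i, d_{i+1} = (2100 - m_{i+1}^2)/d_i, a_{i+1} = floor((a_0 + m_{i+1})/d_{i+1}):
  m_1 = 1*45 - 0 = 45, d_1 = (2100 - 45^2)/1 = 75/1 = 75, a_1 = floor((45 + 45)/75) = 1.
  m_2 = 75*1 - 45 = 30, d_2 = (2100 - 30^2)/75 = 1200/75 = 16, a_2 = floor((45 + 30)/16) = 4.
  m_3 = 16*4 - 30 = 34, d_3 = (2100 - 34^2)/16 = 944/16 = 59, a_3 = floor((45 + 34)/59) = 1.
  m_4 = 59*1 - 34 = 25, d_4 = (2100 - 25^2)/59 = 1475/59 = 25, a_4 = floor((45 + 25)/25) = 2.
  m_5 = 25*2 - 25 = 25, d_5 = (2100 - 25^2)/25 = 1475/25 = 59, a_5 = floor((45 + 25)/59) = 1.
  m_6 = 59*1 - 25 = 34, d_6 = (2100 - 34^2)/59 = 944/59 = 16, a_6 = floor((45 + 34)/16) = 4.
  m_7 = 16*4 - 34 = 30, d_7 = (2100 - 30^2)/16 = 1200/16 = 75, a_7 = floor((45 + 30)/75) = 1.
  m_8 = 75*1 - 30 = 45, d_8 = (2100 - 45^2)/75 = 75/75 = 1, a_8 = floor((45 + 45)/1) = 90.
  m_9 = 1*90 - 45 = 45, d_9 = (2100 - 45^2)/1 = 75/1 = 75: (m_9, d_9) = (m_1, d_1) = (45, 75), so from here the quotients repeat a_1, ..., a_8; the period length is 8.
Hence the expansion of sqrt(2100) is a_0 = 45 followed by the repeating block 1, 4, 1, 2, 1, 4, 1, 90 (period 8).

[45; (1, 4, 1, 2, 1, 4, 1, 90)]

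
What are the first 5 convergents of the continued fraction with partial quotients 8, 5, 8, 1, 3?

8/1, 41/5, 336/41, 377/46, 1467/179

Using the convergent recurrence p_i = a_i*p_{i-1} + p_{i-2}, q_i = a_i*q_{i-1} + q_{i-2} with p_{-2}=0, p_{-1}=1, q_{-2}=1, q_{-1}=0:
  i=0: a_0=8, p_0 = 8*1 + 0 = 8, q_0 = 8*0 + 1 = 1.
  i=1: a_1=5, p_1 = 5*8 + 1 = 41, q_1 = 5*1 + 0 = 5.
  i=2: a_2=8, p_2 = 8*41 + 8 = 336, q_2 = 8*5 + 1 = 41.
  i=3: a_3=1, p_3 = 1*336 + 41 = 377, q_3 = 1*41 + 5 = 46.
  i=4: a_4=3, p_4 = 3*377 + 336 = 1467, q_4 = 3*46 + 41 = 179.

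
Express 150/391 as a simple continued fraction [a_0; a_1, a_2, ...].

[0; 2, 1, 1, 1, 1, 5, 2, 2]

Run the Euclidean algorithm on 150 and 391; the successive quotients are the partial quotients a_0, a_1, ... (each step inverts the fractional part left over by the previous one):
  150 = 0*391 + 150, so a_0 = 0.
  391 = 2*150 + 91, so a_1 = 2.
  150 = 1*91 + 59, so a_2 = 1.
  91 = 1*59 + 32, so a_3 = 1.
  59 = 1*32 + 27, so a_4 = 1.
  32 = 1*27 + 5, so a_5 = 1.
  27 = 5*5 + 2, so a_6 = 5.
  5 = 2*2 + 1, so a_7 = 2.
  2 = 2*1 + 0, so a_8 = 2.
The remainder reaches 0 after 9 divisions, so the expansion has 9 partial quotients, read off in order.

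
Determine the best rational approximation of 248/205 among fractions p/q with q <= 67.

Expand x = 248/205 as a continued fraction with the Euclidean algorithm:
  248 = 1*205 + 43, so a_0 = 1.
  205 = 4*43 + 33, so a_1 = 4.
  43 = 1*33 + 10, so a_2 = 1.
  33 = 3*10 + 3, so a_3 = 3.
  10 = 3*3 + 1, so a_4 = 3.
  3 = 3*1 + 0, so a_5 = 3.
so x = [1; 4, 1, 3, 3, 3].
Convergents (p_i = a_i*p_{i-1} + p_{i-2}, q_i = a_i*q_{i-1} + q_{i-2} with p_{-2}=0, p_{-1}=1, q_{-2}=1, q_{-1}=0), until the denominator exceeds 67:
  i=0: a_0=1, p_0 = 1*1 + 0 = 1, q_0 = 1*0 + 1 = 1.
  i=1: a_1=4, p_1 = 4*1 + 1 = 5, q_1 = 4*1 + 0 = 4.
  i=2: a_2=1, p_2 = 1*5 + 1 = 6, q_2 = 1*4 + 1 = 5.
  i=3: a_3=3, p_3 = 3*6 + 5 = 23, q_3 = 3*5 + 4 = 19.
  i=4: a_4=3, p_4 = 3*23 + 6 = 75, q_4 = 3*19 + 5 = 62.
  i=5: a_5=3, p_5 = 3*75 + 23 = 248, q_5 = 3*62 + 19 = 205.
q_5 = 205 > 67, so the last convergent with denominator <= 67 is p_4/q_4 = 75/62.
The closest fraction with denominator <= 67 is either p_4/q_4 or the intermediate fraction (k*p_4 + p_3)/(k*q_4 + q_3) with the largest k >= 1 whose denominator stays <= 67; these approach x as k grows, and every other convergent or intermediate fraction in range is farther away.
Largest k: floor((67 - q_3)/q_4) = floor((67 - 19)/62) = 0.
Since k = 0, no intermediate fraction beyond p_4/q_4 has denominator <= 67, so the convergent 75/62 is the closest (its error is |248*62 - 75*205|/(205*62) = 1/12710).

75/62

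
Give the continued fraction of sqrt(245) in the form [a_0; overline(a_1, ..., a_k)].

Write x_i = (sqrt(245) + m_i)/d_i with (m_0, d_0) = (0, 1). a_0 = floor(sqrt(245)) = 15, since 15^2 = 225 <= 245 < 256 = 16^2.
Iterate m_{i+1} = d_i*a_i - m_i, d_{i+1} = (245 - m_{i+1}^2)/d_i, a_{i+1} = floor((a_0 + m_{i+1})/d_{i+1}):
  m_1 = 1*15 - 0 = 15, d_1 = (245 - 15^2)/1 = 20/1 = 20, a_1 = floor((15 + 15)/20) = 1.
  m_2 = 20*1 - 15 = 5, d_2 = (245 - 5^2)/20 = 220/20 = 11, a_2 = floor((15 + 5)/11) = 1.
  m_3 = 11*1 - 5 = 6, d_3 = (245 - 6^2)/11 = 209/11 = 19, a_3 = floor((15 + 6)/19) = 1.
  m_4 = 19*1 - 6 = 13, d_4 = (245 - 13^2)/19 = 76/19 = 4, a_4 = floor((15 + 13)/4) = 7.
  m_5 = 4*7 - 13 = 15, d_5 = (245 - 15^2)/4 = 20/4 = 5, a_5 = floor((15 + 15)/5) = 6.
  m_6 = 5*6 - 15 = 15, d_6 = (245 - 15^2)/5 = 20/5 = 4, a_6 = floor((15 + 15)/4) = 7.
  m_7 = 4*7 - 15 = 13, d_7 = (245 - 13^2)/4 = 76/4 = 19, a_7 = floor((15 + 13)/19) = 1.
  m_8 = 19*1 - 13 = 6, d_8 = (245 - 6^2)/19 = 209/19 = 11, a_8 = floor((15 + 6)/11) = 1.
  m_9 = 11*1 - 6 = 5, d_9 = (245 - 5^2)/11 = 220/11 = 20, a_9 = floor((15 + 5)/20) = 1.
  m_10 = 20*1 - 5 = 15, d_10 = (245 - 15^2)/20 = 20/20 = 1, a_10 = floor((15 + 15)/1) = 30.
  m_11 = 1*30 - 15 = 15, d_11 = (245 - 15^2)/1 = 20/1 = 20: (m_11, d_11) = (m_1, d_1) = (15, 20), so from here the quotients repeat a_1, ..., a_10; the period length is 10.
Hence the expansion of sqrt(245) is a_0 = 15 followed by the repeating block 1, 1, 1, 7, 6, 7, 1, 1, 1, 30 (period 10).

[15; overline(1, 1, 1, 7, 6, 7, 1, 1, 1, 30)]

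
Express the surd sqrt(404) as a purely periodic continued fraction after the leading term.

[20; (10, 40)]

Write x_i = (sqrt(404) + m_i)/d_i with (m_0, d_0) = (0, 1). a_0 = floor(sqrt(404)) = 20, since 20^2 = 400 <= 404 < 441 = 21^2.
Iterate m_{i+1} = d_i*a_i - m_i, d_{i+1} = (404 - m_{i+1}^2)/d_i, a_{i+1} = floor((a_0 + m_{i+1})/d_{i+1}):
  m_1 = 1*20 - 0 = 20, d_1 = (404 - 20^2)/1 = 4/1 = 4, a_1 = floor((20 + 20)/4) = 10.
  m_2 = 4*10 - 20 = 20, d_2 = (404 - 20^2)/4 = 4/4 = 1, a_2 = floor((20 + 20)/1) = 40.
  m_3 = 1*40 - 20 = 20, d_3 = (404 - 20^2)/1 = 4/1 = 4: (m_3, d_3) = (m_1, d_1) = (20, 4), so from here the quotients repeat a_1, a_2; the period length is 2.
Hence the expansion of sqrt(404) is a_0 = 20 followed by the repeating block 10, 40 (period 2).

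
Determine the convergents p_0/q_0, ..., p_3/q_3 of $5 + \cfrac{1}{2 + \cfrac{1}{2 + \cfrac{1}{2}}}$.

5/1, 11/2, 27/5, 65/12

Using the convergent recurrence p_i = a_i*p_{i-1} + p_{i-2}, q_i = a_i*q_{i-1} + q_{i-2} with p_{-2}=0, p_{-1}=1, q_{-2}=1, q_{-1}=0:
  i=0: a_0=5, p_0 = 5*1 + 0 = 5, q_0 = 5*0 + 1 = 1.
  i=1: a_1=2, p_1 = 2*5 + 1 = 11, q_1 = 2*1 + 0 = 2.
  i=2: a_2=2, p_2 = 2*11 + 5 = 27, q_2 = 2*2 + 1 = 5.
  i=3: a_3=2, p_3 = 2*27 + 11 = 65, q_3 = 2*5 + 2 = 12.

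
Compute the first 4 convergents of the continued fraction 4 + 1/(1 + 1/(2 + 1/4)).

4/1, 5/1, 14/3, 61/13

Using the convergent recurrence p_i = a_i*p_{i-1} + p_{i-2}, q_i = a_i*q_{i-1} + q_{i-2} with p_{-2}=0, p_{-1}=1, q_{-2}=1, q_{-1}=0:
  i=0: a_0=4, p_0 = 4*1 + 0 = 4, q_0 = 4*0 + 1 = 1.
  i=1: a_1=1, p_1 = 1*4 + 1 = 5, q_1 = 1*1 + 0 = 1.
  i=2: a_2=2, p_2 = 2*5 + 4 = 14, q_2 = 2*1 + 1 = 3.
  i=3: a_3=4, p_3 = 4*14 + 5 = 61, q_3 = 4*3 + 1 = 13.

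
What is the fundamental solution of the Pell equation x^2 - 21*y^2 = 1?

(x, y) = (55, 12)

First expand sqrt(21) as a continued fraction. With x_i = (sqrt(21) + m_i)/d_i and (m_0, d_0) = (0, 1): a_0 = floor(sqrt(21)) = 4, since 4^2 = 16 <= 21 < 25 = 5^2.
Iterate m_{i+1} = d_i*a_i - m_i, d_{i+1} = (21 - m_{i+1}^2)/d_i, a_{i+1} = floor((a_0 + m_{i+1})/d_{i+1}):
  m_1 = 1*4 - 0 = 4, d_1 = (21 - 4^2)/1 = 5/1 = 5, a_1 = floor((4 + 4)/5) = 1.
  m_2 = 5*1 - 4 = 1, d_2 = (21 - 1^2)/5 = 20/5 = 4, a_2 = floor((4 + 1)/4) = 1.
  m_3 = 4*1 - 1 = 3, d_3 = (21 - 3^2)/4 = 12/4 = 3, a_3 = floor((4 + 3)/3) = 2.
  m_4 = 3*2 - 3 = 3, d_4 = (21 - 3^2)/3 = 12/3 = 4, a_4 = floor((4 + 3)/4) = 1.
  m_5 = 4*1 - 3 = 1, d_5 = (21 - 1^2)/4 = 20/4 = 5, a_5 = floor((4 + 1)/5) = 1.
  m_6 = 5*1 - 1 = 4, d_6 = (21 - 4^2)/5 = 5/5 = 1, a_6 = floor((4 + 4)/1) = 8.
  m_7 = 1*8 - 4 = 4, d_7 = (21 - 4^2)/1 = 5/1 = 5: (m_7, d_7) = (m_1, d_1) = (4, 5), so from here the quotients repeat a_1, ..., a_6; the period length is 6.
So sqrt(21) = [4; (1, 1, 2, 1, 1, 8)] with period length k = 6.
k is even, so the fundamental solution of x^2 - 21y^2 = 1 is (p_{k-1}, q_{k-1}) = (p_5, q_5); compute convergents through index 5.
Convergents (p_i = a_i*p_{i-1} + p_{i-2}, q_i = a_i*q_{i-1} + q_{i-2} with p_{-2}=0, p_{-1}=1, q_{-2}=1, q_{-1}=0):
  i=0: a_0=4, p_0 = 4*1 + 0 = 4, q_0 = 4*0 + 1 = 1.
  i=1: a_1=1, p_1 = 1*4 + 1 = 5, q_1 = 1*1 + 0 = 1.
  i=2: a_2=1, p_2 = 1*5 + 4 = 9, q_2 = 1*1 + 1 = 2.
  i=3: a_3=2, p_3 = 2*9 + 5 = 23, q_3 = 2*2 + 1 = 5.
  i=4: a_4=1, p_4 = 1*23 + 9 = 32, q_4 = 1*5 + 2 = 7.
  i=5: a_5=1, p_5 = 1*32 + 23 = 55, q_5 = 1*7 + 5 = 12.
Check: 55^2 - 21*12^2 = 3025 - 3024 = 1, so (x, y) = (55, 12) solves the equation, and by the theorem it is the least positive solution.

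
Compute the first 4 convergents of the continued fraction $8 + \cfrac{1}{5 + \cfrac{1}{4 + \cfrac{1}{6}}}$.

Using the convergent recurrence p_i = a_i*p_{i-1} + p_{i-2}, q_i = a_i*q_{i-1} + q_{i-2} with p_{-2}=0, p_{-1}=1, q_{-2}=1, q_{-1}=0:
  i=0: a_0=8, p_0 = 8*1 + 0 = 8, q_0 = 8*0 + 1 = 1.
  i=1: a_1=5, p_1 = 5*8 + 1 = 41, q_1 = 5*1 + 0 = 5.
  i=2: a_2=4, p_2 = 4*41 + 8 = 172, q_2 = 4*5 + 1 = 21.
  i=3: a_3=6, p_3 = 6*172 + 41 = 1073, q_3 = 6*21 + 5 = 131.

8/1, 41/5, 172/21, 1073/131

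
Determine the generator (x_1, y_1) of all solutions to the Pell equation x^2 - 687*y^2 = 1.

First expand sqrt(687) as a continued fraction. With x_i = (sqrt(687) + m_i)/d_i and (m_0, d_0) = (0, 1): a_0 = floor(sqrt(687)) = 26, since 26^2 = 676 <= 687 < 729 = 27^2.
Iterate m_{i+1} = d_i*a_i - m_i, d_{i+1} = (687 - m_{i+1}^2)/d_i, a_{i+1} = floor((a_0 + m_{i+1})/d_{i+1}):
  m_1 = 1*26 - 0 = 26, d_1 = (687 - 26^2)/1 = 11/1 = 11, a_1 = floor((26 + 26)/11) = 4.
  m_2 = 11*4 - 26 = 18, d_2 = (687 - 18^2)/11 = 363/11 = 33, a_2 = floor((26 + 18)/33) = 1.
  m_3 = 33*1 - 18 = 15, d_3 = (687 - 15^2)/33 = 462/33 = 14, a_3 = floor((26 + 15)/14) = 2.
  m_4 = 14*2 - 15 = 13, d_4 = (687 - 13^2)/14 = 518/14 = 37, a_4 = floor((26 + 13)/37) = 1.
  m_5 = 37*1 - 13 = 24, d_5 = (687 - 24^2)/37 = 111/37 = 3, a_5 = floor((26 + 24)/3) = 16.
  m_6 = 3*16 - 24 = 24, d_6 = (687 - 24^2)/3 = 111/3 = 37, a_6 = floor((26 + 24)/37) = 1.
  m_7 = 37*1 - 24 = 13, d_7 = (687 - 13^2)/37 = 518/37 = 14, a_7 = floor((26 + 13)/14) = 2.
  m_8 = 14*2 - 13 = 15, d_8 = (687 - 15^2)/14 = 462/14 = 33, a_8 = floor((26 + 15)/33) = 1.
  m_9 = 33*1 - 15 = 18, d_9 = (687 - 18^2)/33 = 363/33 = 11, a_9 = floor((26 + 18)/11) = 4.
  m_10 = 11*4 - 18 = 26, d_10 = (687 - 26^2)/11 = 11/11 = 1, a_10 = floor((26 + 26)/1) = 52.
  m_11 = 1*52 - 26 = 26, d_11 = (687 - 26^2)/1 = 11/1 = 11: (m_11, d_11) = (m_1, d_1) = (26, 11), so from here the quotients repeat a_1, ..., a_10; the period length is 10.
So sqrt(687) = [26; (4, 1, 2, 1, 16, 1, 2, 1, 4, 52)] with period length k = 10.
k is even, so the fundamental solution of x^2 - 687y^2 = 1 is (p_{k-1}, q_{k-1}) = (p_9, q_9); compute convergents through index 9.
Convergents (p_i = a_i*p_{i-1} + p_{i-2}, q_i = a_i*q_{i-1} + q_{i-2} with p_{-2}=0, p_{-1}=1, q_{-2}=1, q_{-1}=0):
  i=0: a_0=26, p_0 = 26*1 + 0 = 26, q_0 = 26*0 + 1 = 1.
  i=1: a_1=4, p_1 = 4*26 + 1 = 105, q_1 = 4*1 + 0 = 4.
  i=2: a_2=1, p_2 = 1*105 + 26 = 131, q_2 = 1*4 + 1 = 5.
  i=3: a_3=2, p_3 = 2*131 + 105 = 367, q_3 = 2*5 + 4 = 14.
  i=4: a_4=1, p_4 = 1*367 + 131 = 498, q_4 = 1*14 + 5 = 19.
  i=5: a_5=16, p_5 = 16*498 + 367 = 8335, q_5 = 16*19 + 14 = 318.
  i=6: a_6=1, p_6 = 1*8335 + 498 = 8833, q_6 = 1*318 + 19 = 337.
  i=7: a_7=2, p_7 = 2*8833 + 8335 = 26001, q_7 = 2*337 + 318 = 992.
  i=8: a_8=1, p_8 = 1*26001 + 8833 = 34834, q_8 = 1*992 + 337 = 1329.
  i=9: a_9=4, p_9 = 4*34834 + 26001 = 165337, q_9 = 4*1329 + 992 = 6308.
Check: 165337^2 - 687*6308^2 = 27336323569 - 27336323568 = 1, so (x, y) = (165337, 6308) solves the equation, and by the theorem it is the least positive solution.

(x, y) = (165337, 6308)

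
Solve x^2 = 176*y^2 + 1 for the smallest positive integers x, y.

First expand sqrt(176) as a continued fraction. With x_i = (sqrt(176) + m_i)/d_i and (m_0, d_0) = (0, 1): a_0 = floor(sqrt(176)) = 13, since 13^2 = 169 <= 176 < 196 = 14^2.
Iterate m_{i+1} = d_i*a_i - m_i, d_{i+1} = (176 - m_{i+1}^2)/d_i, a_{i+1} = floor((a_0 + m_{i+1})/d_{i+1}):
  m_1 = 1*13 - 0 = 13, d_1 = (176 - 13^2)/1 = 7/1 = 7, a_1 = floor((13 + 13)/7) = 3.
  m_2 = 7*3 - 13 = 8, d_2 = (176 - 8^2)/7 = 112/7 = 16, a_2 = floor((13 + 8)/16) = 1.
  m_3 = 16*1 - 8 = 8, d_3 = (176 - 8^2)/16 = 112/16 = 7, a_3 = floor((13 + 8)/7) = 3.
  m_4 = 7*3 - 8 = 13, d_4 = (176 - 13^2)/7 = 7/7 = 1, a_4 = floor((13 + 13)/1) = 26.
  m_5 = 1*26 - 13 = 13, d_5 = (176 - 13^2)/1 = 7/1 = 7: (m_5, d_5) = (m_1, d_1) = (13, 7), so from here the quotients repeat a_1, ..., a_4; the period length is 4.
So sqrt(176) = [13; (3, 1, 3, 26)] with period length k = 4.
k is even, so the fundamental solution of x^2 - 176y^2 = 1 is (p_{k-1}, q_{k-1}) = (p_3, q_3); compute convergents through index 3.
Convergents (p_i = a_i*p_{i-1} + p_{i-2}, q_i = a_i*q_{i-1} + q_{i-2} with p_{-2}=0, p_{-1}=1, q_{-2}=1, q_{-1}=0):
  i=0: a_0=13, p_0 = 13*1 + 0 = 13, q_0 = 13*0 + 1 = 1.
  i=1: a_1=3, p_1 = 3*13 + 1 = 40, q_1 = 3*1 + 0 = 3.
  i=2: a_2=1, p_2 = 1*40 + 13 = 53, q_2 = 1*3 + 1 = 4.
  i=3: a_3=3, p_3 = 3*53 + 40 = 199, q_3 = 3*4 + 3 = 15.
Check: 199^2 - 176*15^2 = 39601 - 39600 = 1, so (x, y) = (199, 15) solves the equation, and by the theorem it is the least positive solution.

(x, y) = (199, 15)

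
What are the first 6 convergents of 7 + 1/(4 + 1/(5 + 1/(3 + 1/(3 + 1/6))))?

7/1, 29/4, 152/21, 485/67, 1607/222, 10127/1399

Using the convergent recurrence p_i = a_i*p_{i-1} + p_{i-2}, q_i = a_i*q_{i-1} + q_{i-2} with p_{-2}=0, p_{-1}=1, q_{-2}=1, q_{-1}=0:
  i=0: a_0=7, p_0 = 7*1 + 0 = 7, q_0 = 7*0 + 1 = 1.
  i=1: a_1=4, p_1 = 4*7 + 1 = 29, q_1 = 4*1 + 0 = 4.
  i=2: a_2=5, p_2 = 5*29 + 7 = 152, q_2 = 5*4 + 1 = 21.
  i=3: a_3=3, p_3 = 3*152 + 29 = 485, q_3 = 3*21 + 4 = 67.
  i=4: a_4=3, p_4 = 3*485 + 152 = 1607, q_4 = 3*67 + 21 = 222.
  i=5: a_5=6, p_5 = 6*1607 + 485 = 10127, q_5 = 6*222 + 67 = 1399.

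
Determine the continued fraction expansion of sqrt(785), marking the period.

[28; (56)]

Write x_i = (sqrt(785) + m_i)/d_i with (m_0, d_0) = (0, 1). a_0 = floor(sqrt(785)) = 28, since 28^2 = 784 <= 785 < 841 = 29^2.
Iterate m_{i+1} = d_i*a_i - m_i, d_{i+1} = (785 - m_{i+1}^2)/d_i, a_{i+1} = floor((a_0 + m_{i+1})/d_{i+1}):
  m_1 = 1*28 - 0 = 28, d_1 = (785 - 28^2)/1 = 1/1 = 1, a_1 = floor((28 + 28)/1) = 56.
  m_2 = 1*56 - 28 = 28, d_2 = (785 - 28^2)/1 = 1/1 = 1: (m_2, d_2) = (m_1, d_1) = (28, 1), so from here the quotient a_1 repeats; the period length is 1.
Hence the expansion of sqrt(785) is a_0 = 28 followed by the repeating block 56 (period 1).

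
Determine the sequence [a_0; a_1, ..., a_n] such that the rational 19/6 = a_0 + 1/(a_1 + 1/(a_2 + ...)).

[3; 6]

Run the Euclidean algorithm on 19 and 6; the successive quotients are the partial quotients a_0, a_1, ... (each step inverts the fractional part left over by the previous one):
  19 = 3*6 + 1, so a_0 = 3.
  6 = 6*1 + 0, so a_1 = 6.
The remainder reaches 0 after 2 divisions, so the expansion has 2 partial quotients, read off in order.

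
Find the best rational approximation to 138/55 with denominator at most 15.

Expand x = 138/55 as a continued fraction with the Euclidean algorithm:
  138 = 2*55 + 28, so a_0 = 2.
  55 = 1*28 + 27, so a_1 = 1.
  28 = 1*27 + 1, so a_2 = 1.
  27 = 27*1 + 0, so a_3 = 27.
so x = [2; 1, 1, 27].
Convergents (p_i = a_i*p_{i-1} + p_{i-2}, q_i = a_i*q_{i-1} + q_{i-2} with p_{-2}=0, p_{-1}=1, q_{-2}=1, q_{-1}=0), until the denominator exceeds 15:
  i=0: a_0=2, p_0 = 2*1 + 0 = 2, q_0 = 2*0 + 1 = 1.
  i=1: a_1=1, p_1 = 1*2 + 1 = 3, q_1 = 1*1 + 0 = 1.
  i=2: a_2=1, p_2 = 1*3 + 2 = 5, q_2 = 1*1 + 1 = 2.
  i=3: a_3=27, p_3 = 27*5 + 3 = 138, q_3 = 27*2 + 1 = 55.
q_3 = 55 > 15, so the last convergent with denominator <= 15 is p_2/q_2 = 5/2.
The closest fraction with denominator <= 15 is either p_2/q_2 or the intermediate fraction (k*p_2 + p_1)/(k*q_2 + q_1) with the largest k >= 1 whose denominator stays <= 15; these approach x as k grows, and every other convergent or intermediate fraction in range is farther away.
Largest k: floor((15 - q_1)/q_2) = floor((15 - 1)/2) = 7.
That gives (7*5 + 3)/(7*2 + 1) = 38/15.
Compare the errors: |x - 5/2| = |138*2 - 5*55|/(55*2) = 1/110, and |x - 38/15| = |138*15 - 38*55|/(55*15) = 20/825.
Cross-multiplying, 1*825 = 825 < 2200 = 20*110, so 1/110 is smaller: the convergent 5/2 is closer to x than 38/15.

5/2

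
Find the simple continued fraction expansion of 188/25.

[7; 1, 1, 12]

Run the Euclidean algorithm on 188 and 25; the successive quotients are the partial quotients a_0, a_1, ... (each step inverts the fractional part left over by the previous one):
  188 = 7*25 + 13, so a_0 = 7.
  25 = 1*13 + 12, so a_1 = 1.
  13 = 1*12 + 1, so a_2 = 1.
  12 = 12*1 + 0, so a_3 = 12.
The remainder reaches 0 after 4 divisions, so the expansion has 4 partial quotients, read off in order.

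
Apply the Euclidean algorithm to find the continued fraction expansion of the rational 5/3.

[1; 1, 2]

Run the Euclidean algorithm on 5 and 3; the successive quotients are the partial quotients a_0, a_1, ... (each step inverts the fractional part left over by the previous one):
  5 = 1*3 + 2, so a_0 = 1.
  3 = 1*2 + 1, so a_1 = 1.
  2 = 2*1 + 0, so a_2 = 2.
The remainder reaches 0 after 3 divisions, so the expansion has 3 partial quotients, read off in order.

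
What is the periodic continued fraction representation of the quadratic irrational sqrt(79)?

[8; (1, 7, 1, 16)]

Write x_i = (sqrt(79) + m_i)/d_i with (m_0, d_0) = (0, 1). a_0 = floor(sqrt(79)) = 8, since 8^2 = 64 <= 79 < 81 = 9^2.
Iterate m_{i+1} = d_i*a_i - m_i, d_{i+1} = (79 - m_{i+1}^2)/d_i, a_{i+1} = floor((a_0 + m_{i+1})/d_{i+1}):
  m_1 = 1*8 - 0 = 8, d_1 = (79 - 8^2)/1 = 15/1 = 15, a_1 = floor((8 + 8)/15) = 1.
  m_2 = 15*1 - 8 = 7, d_2 = (79 - 7^2)/15 = 30/15 = 2, a_2 = floor((8 + 7)/2) = 7.
  m_3 = 2*7 - 7 = 7, d_3 = (79 - 7^2)/2 = 30/2 = 15, a_3 = floor((8 + 7)/15) = 1.
  m_4 = 15*1 - 7 = 8, d_4 = (79 - 8^2)/15 = 15/15 = 1, a_4 = floor((8 + 8)/1) = 16.
  m_5 = 1*16 - 8 = 8, d_5 = (79 - 8^2)/1 = 15/1 = 15: (m_5, d_5) = (m_1, d_1) = (8, 15), so from here the quotients repeat a_1, ..., a_4; the period length is 4.
Hence the expansion of sqrt(79) is a_0 = 8 followed by the repeating block 1, 7, 1, 16 (period 4).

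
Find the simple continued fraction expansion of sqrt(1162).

[34; (11, 2, 1, 6, 1, 8, 1, 6, 1, 2, 11, 68)]

Write x_i = (sqrt(1162) + m_i)/d_i with (m_0, d_0) = (0, 1). a_0 = floor(sqrt(1162)) = 34, since 34^2 = 1156 <= 1162 < 1225 = 35^2.
Iterate m_{i+1} = d_i*a_i - m_i, d_{i+1} = (1162 - m_{i+1}^2)/d_i, a_{i+1} = floor((a_0 + m_{i+1})/d_{i+1}):
  m_1 = 1*34 - 0 = 34, d_1 = (1162 - 34^2)/1 = 6/1 = 6, a_1 = floor((34 + 34)/6) = 11.
  m_2 = 6*11 - 34 = 32, d_2 = (1162 - 32^2)/6 = 138/6 = 23, a_2 = floor((34 + 32)/23) = 2.
  m_3 = 23*2 - 32 = 14, d_3 = (1162 - 14^2)/23 = 966/23 = 42, a_3 = floor((34 + 14)/42) = 1.
  m_4 = 42*1 - 14 = 28, d_4 = (1162 - 28^2)/42 = 378/42 = 9, a_4 = floor((34 + 28)/9) = 6.
  m_5 = 9*6 - 28 = 26, d_5 = (1162 - 26^2)/9 = 486/9 = 54, a_5 = floor((34 + 26)/54) = 1.
  m_6 = 54*1 - 26 = 28, d_6 = (1162 - 28^2)/54 = 378/54 = 7, a_6 = floor((34 + 28)/7) = 8.
  m_7 = 7*8 - 28 = 28, d_7 = (1162 - 28^2)/7 = 378/7 = 54, a_7 = floor((34 + 28)/54) = 1.
  m_8 = 54*1 - 28 = 26, d_8 = (1162 - 26^2)/54 = 486/54 = 9, a_8 = floor((34 + 26)/9) = 6.
  m_9 = 9*6 - 26 = 28, d_9 = (1162 - 28^2)/9 = 378/9 = 42, a_9 = floor((34 + 28)/42) = 1.
  m_10 = 42*1 - 28 = 14, d_10 = (1162 - 14^2)/42 = 966/42 = 23, a_10 = floor((34 + 14)/23) = 2.
  m_11 = 23*2 - 14 = 32, d_11 = (1162 - 32^2)/23 = 138/23 = 6, a_11 = floor((34 + 32)/6) = 11.
  m_12 = 6*11 - 32 = 34, d_12 = (1162 - 34^2)/6 = 6/6 = 1, a_12 = floor((34 + 34)/1) = 68.
  m_13 = 1*68 - 34 = 34, d_13 = (1162 - 34^2)/1 = 6/1 = 6: (m_13, d_13) = (m_1, d_1) = (34, 6), so from here the quotients repeat a_1, ..., a_12; the period length is 12.
Hence the expansion of sqrt(1162) is a_0 = 34 followed by the repeating block 11, 2, 1, 6, 1, 8, 1, 6, 1, 2, 11, 68 (period 12).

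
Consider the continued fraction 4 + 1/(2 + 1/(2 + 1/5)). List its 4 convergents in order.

4/1, 9/2, 22/5, 119/27

Using the convergent recurrence p_i = a_i*p_{i-1} + p_{i-2}, q_i = a_i*q_{i-1} + q_{i-2} with p_{-2}=0, p_{-1}=1, q_{-2}=1, q_{-1}=0:
  i=0: a_0=4, p_0 = 4*1 + 0 = 4, q_0 = 4*0 + 1 = 1.
  i=1: a_1=2, p_1 = 2*4 + 1 = 9, q_1 = 2*1 + 0 = 2.
  i=2: a_2=2, p_2 = 2*9 + 4 = 22, q_2 = 2*2 + 1 = 5.
  i=3: a_3=5, p_3 = 5*22 + 9 = 119, q_3 = 5*5 + 2 = 27.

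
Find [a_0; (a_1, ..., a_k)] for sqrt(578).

[24; (24, 48)]

Write x_i = (sqrt(578) + m_i)/d_i with (m_0, d_0) = (0, 1). a_0 = floor(sqrt(578)) = 24, since 24^2 = 576 <= 578 < 625 = 25^2.
Iterate m_{i+1} = d_i*a_i - m_i, d_{i+1} = (578 - m_{i+1}^2)/d_i, a_{i+1} = floor((a_0 + m_{i+1})/d_{i+1}):
  m_1 = 1*24 - 0 = 24, d_1 = (578 - 24^2)/1 = 2/1 = 2, a_1 = floor((24 + 24)/2) = 24.
  m_2 = 2*24 - 24 = 24, d_2 = (578 - 24^2)/2 = 2/2 = 1, a_2 = floor((24 + 24)/1) = 48.
  m_3 = 1*48 - 24 = 24, d_3 = (578 - 24^2)/1 = 2/1 = 2: (m_3, d_3) = (m_1, d_1) = (24, 2), so from here the quotients repeat a_1, a_2; the period length is 2.
Hence the expansion of sqrt(578) is a_0 = 24 followed by the repeating block 24, 48 (period 2).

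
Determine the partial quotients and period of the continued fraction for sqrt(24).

Write x_i = (sqrt(24) + m_i)/d_i with (m_0, d_0) = (0, 1). a_0 = floor(sqrt(24)) = 4, since 4^2 = 16 <= 24 < 25 = 5^2.
Iterate m_{i+1} = d_i*a_i - m_i, d_{i+1} = (24 - m_{i+1}^2)/d_i, a_{i+1} = floor((a_0 + m_{i+1})/d_{i+1}):
  m_1 = 1*4 - 0 = 4, d_1 = (24 - 4^2)/1 = 8/1 = 8, a_1 = floor((4 + 4)/8) = 1.
  m_2 = 8*1 - 4 = 4, d_2 = (24 - 4^2)/8 = 8/8 = 1, a_2 = floor((4 + 4)/1) = 8.
  m_3 = 1*8 - 4 = 4, d_3 = (24 - 4^2)/1 = 8/1 = 8: (m_3, d_3) = (m_1, d_1) = (4, 8), so from here the quotients repeat a_1, a_2; the period length is 2.
Hence the expansion of sqrt(24) is a_0 = 4 followed by the repeating block 1, 8 (period 2).

[4; (1, 8)]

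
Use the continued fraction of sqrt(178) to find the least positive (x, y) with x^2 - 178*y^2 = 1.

(x, y) = (1601, 120)

First expand sqrt(178) as a continued fraction. With x_i = (sqrt(178) + m_i)/d_i and (m_0, d_0) = (0, 1): a_0 = floor(sqrt(178)) = 13, since 13^2 = 169 <= 178 < 196 = 14^2.
Iterate m_{i+1} = d_i*a_i - m_i, d_{i+1} = (178 - m_{i+1}^2)/d_i, a_{i+1} = floor((a_0 + m_{i+1})/d_{i+1}):
  m_1 = 1*13 - 0 = 13, d_1 = (178 - 13^2)/1 = 9/1 = 9, a_1 = floor((13 + 13)/9) = 2.
  m_2 = 9*2 - 13 = 5, d_2 = (178 - 5^2)/9 = 153/9 = 17, a_2 = floor((13 + 5)/17) = 1.
  m_3 = 17*1 - 5 = 12, d_3 = (178 - 12^2)/17 = 34/17 = 2, a_3 = floor((13 + 12)/2) = 12.
  m_4 = 2*12 - 12 = 12, d_4 = (178 - 12^2)/2 = 34/2 = 17, a_4 = floor((13 + 12)/17) = 1.
  m_5 = 17*1 - 12 = 5, d_5 = (178 - 5^2)/17 = 153/17 = 9, a_5 = floor((13 + 5)/9) = 2.
  m_6 = 9*2 - 5 = 13, d_6 = (178 - 13^2)/9 = 9/9 = 1, a_6 = floor((13 + 13)/1) = 26.
  m_7 = 1*26 - 13 = 13, d_7 = (178 - 13^2)/1 = 9/1 = 9: (m_7, d_7) = (m_1, d_1) = (13, 9), so from here the quotients repeat a_1, ..., a_6; the period length is 6.
So sqrt(178) = [13; (2, 1, 12, 1, 2, 26)] with period length k = 6.
k is even, so the fundamental solution of x^2 - 178y^2 = 1 is (p_{k-1}, q_{k-1}) = (p_5, q_5); compute convergents through index 5.
Convergents (p_i = a_i*p_{i-1} + p_{i-2}, q_i = a_i*q_{i-1} + q_{i-2} with p_{-2}=0, p_{-1}=1, q_{-2}=1, q_{-1}=0):
  i=0: a_0=13, p_0 = 13*1 + 0 = 13, q_0 = 13*0 + 1 = 1.
  i=1: a_1=2, p_1 = 2*13 + 1 = 27, q_1 = 2*1 + 0 = 2.
  i=2: a_2=1, p_2 = 1*27 + 13 = 40, q_2 = 1*2 + 1 = 3.
  i=3: a_3=12, p_3 = 12*40 + 27 = 507, q_3 = 12*3 + 2 = 38.
  i=4: a_4=1, p_4 = 1*507 + 40 = 547, q_4 = 1*38 + 3 = 41.
  i=5: a_5=2, p_5 = 2*547 + 507 = 1601, q_5 = 2*41 + 38 = 120.
Check: 1601^2 - 178*120^2 = 2563201 - 2563200 = 1, so (x, y) = (1601, 120) solves the equation, and by the theorem it is the least positive solution.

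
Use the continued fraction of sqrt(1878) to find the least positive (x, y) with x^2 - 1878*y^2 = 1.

First expand sqrt(1878) as a continued fraction. With x_i = (sqrt(1878) + m_i)/d_i and (m_0, d_0) = (0, 1): a_0 = floor(sqrt(1878)) = 43, since 43^2 = 1849 <= 1878 < 1936 = 44^2.
Iterate m_{i+1} = d_i*a_i - m_i, d_{i+1} = (1878 - m_{i+1}^2)/d_i, a_{i+1} = floor((a_0 + m_{i+1})/d_{i+1}):
  m_1 = 1*43 - 0 = 43, d_1 = (1878 - 43^2)/1 = 29/1 = 29, a_1 = floor((43 + 43)/29) = 2.
  m_2 = 29*2 - 43 = 15, d_2 = (1878 - 15^2)/29 = 1653/29 = 57, a_2 = floor((43 + 15)/57) = 1.
  m_3 = 57*1 - 15 = 42, d_3 = (1878 - 42^2)/57 = 114/57 = 2, a_3 = floor((43 + 42)/2) = 42.
  m_4 = 2*42 - 42 = 42, d_4 = (1878 - 42^2)/2 = 114/2 = 57, a_4 = floor((43 + 42)/57) = 1.
  m_5 = 57*1 - 42 = 15, d_5 = (1878 - 15^2)/57 = 1653/57 = 29, a_5 = floor((43 + 15)/29) = 2.
  m_6 = 29*2 - 15 = 43, d_6 = (1878 - 43^2)/29 = 29/29 = 1, a_6 = floor((43 + 43)/1) = 86.
  m_7 = 1*86 - 43 = 43, d_7 = (1878 - 43^2)/1 = 29/1 = 29: (m_7, d_7) = (m_1, d_1) = (43, 29), so from here the quotients repeat a_1, ..., a_6; the period length is 6.
So sqrt(1878) = [43; (2, 1, 42, 1, 2, 86)] with period length k = 6.
k is even, so the fundamental solution of x^2 - 1878y^2 = 1 is (p_{k-1}, q_{k-1}) = (p_5, q_5); compute convergents through index 5.
Convergents (p_i = a_i*p_{i-1} + p_{i-2}, q_i = a_i*q_{i-1} + q_{i-2} with p_{-2}=0, p_{-1}=1, q_{-2}=1, q_{-1}=0):
  i=0: a_0=43, p_0 = 43*1 + 0 = 43, q_0 = 43*0 + 1 = 1.
  i=1: a_1=2, p_1 = 2*43 + 1 = 87, q_1 = 2*1 + 0 = 2.
  i=2: a_2=1, p_2 = 1*87 + 43 = 130, q_2 = 1*2 + 1 = 3.
  i=3: a_3=42, p_3 = 42*130 + 87 = 5547, q_3 = 42*3 + 2 = 128.
  i=4: a_4=1, p_4 = 1*5547 + 130 = 5677, q_4 = 1*128 + 3 = 131.
  i=5: a_5=2, p_5 = 2*5677 + 5547 = 16901, q_5 = 2*131 + 128 = 390.
Check: 16901^2 - 1878*390^2 = 285643801 - 285643800 = 1, so (x, y) = (16901, 390) solves the equation, and by the theorem it is the least positive solution.

(x, y) = (16901, 390)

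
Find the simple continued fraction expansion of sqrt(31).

Write x_i = (sqrt(31) + m_i)/d_i with (m_0, d_0) = (0, 1). a_0 = floor(sqrt(31)) = 5, since 5^2 = 25 <= 31 < 36 = 6^2.
Iterate m_{i+1} = d_i*a_i - m_i, d_{i+1} = (31 - m_{i+1}^2)/d_i, a_{i+1} = floor((a_0 + m_{i+1})/d_{i+1}):
  m_1 = 1*5 - 0 = 5, d_1 = (31 - 5^2)/1 = 6/1 = 6, a_1 = floor((5 + 5)/6) = 1.
  m_2 = 6*1 - 5 = 1, d_2 = (31 - 1^2)/6 = 30/6 = 5, a_2 = floor((5 + 1)/5) = 1.
  m_3 = 5*1 - 1 = 4, d_3 = (31 - 4^2)/5 = 15/5 = 3, a_3 = floor((5 + 4)/3) = 3.
  m_4 = 3*3 - 4 = 5, d_4 = (31 - 5^2)/3 = 6/3 = 2, a_4 = floor((5 + 5)/2) = 5.
  m_5 = 2*5 - 5 = 5, d_5 = (31 - 5^2)/2 = 6/2 = 3, a_5 = floor((5 + 5)/3) = 3.
  m_6 = 3*3 - 5 = 4, d_6 = (31 - 4^2)/3 = 15/3 = 5, a_6 = floor((5 + 4)/5) = 1.
  m_7 = 5*1 - 4 = 1, d_7 = (31 - 1^2)/5 = 30/5 = 6, a_7 = floor((5 + 1)/6) = 1.
  m_8 = 6*1 - 1 = 5, d_8 = (31 - 5^2)/6 = 6/6 = 1, a_8 = floor((5 + 5)/1) = 10.
  m_9 = 1*10 - 5 = 5, d_9 = (31 - 5^2)/1 = 6/1 = 6: (m_9, d_9) = (m_1, d_1) = (5, 6), so from here the quotients repeat a_1, ..., a_8; the period length is 8.
Hence the expansion of sqrt(31) is a_0 = 5 followed by the repeating block 1, 1, 3, 5, 3, 1, 1, 10 (period 8).

[5; (1, 1, 3, 5, 3, 1, 1, 10)]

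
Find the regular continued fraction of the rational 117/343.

[0; 2, 1, 13, 1, 1, 1, 2]

Run the Euclidean algorithm on 117 and 343; the successive quotients are the partial quotients a_0, a_1, ... (each step inverts the fractional part left over by the previous one):
  117 = 0*343 + 117, so a_0 = 0.
  343 = 2*117 + 109, so a_1 = 2.
  117 = 1*109 + 8, so a_2 = 1.
  109 = 13*8 + 5, so a_3 = 13.
  8 = 1*5 + 3, so a_4 = 1.
  5 = 1*3 + 2, so a_5 = 1.
  3 = 1*2 + 1, so a_6 = 1.
  2 = 2*1 + 0, so a_7 = 2.
The remainder reaches 0 after 8 divisions, so the expansion has 8 partial quotients, read off in order.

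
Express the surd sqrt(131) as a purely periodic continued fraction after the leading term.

[11; (2, 4, 11, 4, 2, 22)]

Write x_i = (sqrt(131) + m_i)/d_i with (m_0, d_0) = (0, 1). a_0 = floor(sqrt(131)) = 11, since 11^2 = 121 <= 131 < 144 = 12^2.
Iterate m_{i+1} = d_i*a_i - m_i, d_{i+1} = (131 - m_{i+1}^2)/d_i, a_{i+1} = floor((a_0 + m_{i+1})/d_{i+1}):
  m_1 = 1*11 - 0 = 11, d_1 = (131 - 11^2)/1 = 10/1 = 10, a_1 = floor((11 + 11)/10) = 2.
  m_2 = 10*2 - 11 = 9, d_2 = (131 - 9^2)/10 = 50/10 = 5, a_2 = floor((11 + 9)/5) = 4.
  m_3 = 5*4 - 9 = 11, d_3 = (131 - 11^2)/5 = 10/5 = 2, a_3 = floor((11 + 11)/2) = 11.
  m_4 = 2*11 - 11 = 11, d_4 = (131 - 11^2)/2 = 10/2 = 5, a_4 = floor((11 + 11)/5) = 4.
  m_5 = 5*4 - 11 = 9, d_5 = (131 - 9^2)/5 = 50/5 = 10, a_5 = floor((11 + 9)/10) = 2.
  m_6 = 10*2 - 9 = 11, d_6 = (131 - 11^2)/10 = 10/10 = 1, a_6 = floor((11 + 11)/1) = 22.
  m_7 = 1*22 - 11 = 11, d_7 = (131 - 11^2)/1 = 10/1 = 10: (m_7, d_7) = (m_1, d_1) = (11, 10), so from here the quotients repeat a_1, ..., a_6; the period length is 6.
Hence the expansion of sqrt(131) is a_0 = 11 followed by the repeating block 2, 4, 11, 4, 2, 22 (period 6).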